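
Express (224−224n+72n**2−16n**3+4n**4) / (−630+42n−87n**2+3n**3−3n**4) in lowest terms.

(−16+16n−4n**2)/(45−3n+3n**2)

By polynomial division,
  4n**4−16n**3+72n**2−224n+224 = (−4/3)(−3n**4+3n**3−87n**2+42n−630) + (−12n**3−44n**2−168n−616)
  −3n**4+3n**3−87n**2+42n−630 = ((1/4)n−7/6)(−12n**3−44n**2−168n−616) + (−(289/3)n**2−4046/3)
  −12n**3−44n**2−168n−616 = ((36/289)n+132/289)(−(289/3)n**2−4046/3) + (0)
Last nonzero remainder: −(289/3)n**2−4046/3. Dividing through by −289/3 gives the monic gcd n**2+14.
Cancel n**2+14 from numerator and denominator to get the reduced form.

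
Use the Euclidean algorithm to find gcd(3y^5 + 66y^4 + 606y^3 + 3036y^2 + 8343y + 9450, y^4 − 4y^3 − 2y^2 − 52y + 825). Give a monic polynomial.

y^2 + 6y + 25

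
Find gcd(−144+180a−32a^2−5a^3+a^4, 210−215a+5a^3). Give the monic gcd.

6−7a+a^2

Repeated division with remainder:
  a^4−5a^3−32a^2+180a−144 = ((1/5)a−1)(5a^3−215a+210) + (11a^2−77a+66)
  5a^3−215a+210 = ((5/11)a+35/11)(11a^2−77a+66) + (0)
Last nonzero remainder: 11a^2−77a+66. Dividing through by 11 gives the monic gcd a^2−7a+6.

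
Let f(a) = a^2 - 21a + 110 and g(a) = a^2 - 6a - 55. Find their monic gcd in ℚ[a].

By polynomial division,
  a^2 - 21a + 110 = (a^2 - 6a - 55) + (-15a + 165)
  a^2 - 6a - 55 = (-(1/15)a - 1/3)(-15a + 165) + (0)
Last nonzero remainder: -15a + 165. Dividing through by -15 gives the monic gcd a - 11.

a - 11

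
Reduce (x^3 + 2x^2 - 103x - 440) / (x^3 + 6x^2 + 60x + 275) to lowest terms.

(x^2 - 3x - 88)/(x^2 + x + 55)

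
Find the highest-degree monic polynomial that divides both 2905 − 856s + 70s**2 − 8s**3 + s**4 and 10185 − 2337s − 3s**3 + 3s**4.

35 − 12s + s**2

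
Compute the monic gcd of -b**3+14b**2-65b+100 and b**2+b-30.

b-5

By polynomial division,
  -b**3+14b**2-65b+100 = (-b+15)(b**2+b-30) + (-110b+550)
  b**2+b-30 = (-(1/110)b-3/55)(-110b+550) + (0)
Last nonzero remainder: -110b+550. Dividing through by -110 gives the monic gcd b-5.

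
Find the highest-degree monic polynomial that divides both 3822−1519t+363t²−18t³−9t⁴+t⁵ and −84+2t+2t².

−42+t+t²

Apply the Euclidean algorithm:
  t⁵−9t⁴−18t³+363t²−1519t+3822 = ((1/2)t³−5t²+17t−91/2)(2t²+2t−84) + (0)
Last nonzero remainder: 2t²+2t−84. Dividing through by 2 gives the monic gcd t²+t−42.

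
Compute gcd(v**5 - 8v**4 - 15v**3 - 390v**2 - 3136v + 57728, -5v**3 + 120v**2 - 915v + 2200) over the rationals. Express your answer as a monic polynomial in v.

v**2 - 19v + 88

Repeated division with remainder:
  v**5 - 8v**4 - 15v**3 - 390v**2 - 3136v + 57728 = (-(1/5)v**2 - (16/5)v - 186/5)(-5v**3 + 120v**2 - 915v + 2200) + (1586v**2 - 30134v + 139568)
  -5v**3 + 120v**2 - 915v + 2200 = (-(5/1586)v + 25/1586)(1586v**2 - 30134v + 139568) + (0)
Last nonzero remainder: 1586v**2 - 30134v + 139568. Dividing through by 1586 gives the monic gcd v**2 - 19v + 88.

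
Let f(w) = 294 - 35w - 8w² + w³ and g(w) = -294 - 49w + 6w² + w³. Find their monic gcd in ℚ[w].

-42 - w + w²

By polynomial division,
  w³ - 8w² - 35w + 294 = (w³ + 6w² - 49w - 294) + (-14w² + 14w + 588)
  w³ + 6w² - 49w - 294 = (-(1/14)w - 1/2)(-14w² + 14w + 588) + (0)
Last nonzero remainder: -14w² + 14w + 588. Dividing through by -14 gives the monic gcd w² - w - 42.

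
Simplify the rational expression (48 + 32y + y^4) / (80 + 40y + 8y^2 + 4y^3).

(24 + 4y - 2y^2 + y^3)/(40 + 4y^2)

Repeated division with remainder:
  y^4 + 32y + 48 = ((1/4)y - 1/2)(4y^3 + 8y^2 + 40y + 80) + (-6y^2 + 32y + 88)
  4y^3 + 8y^2 + 40y + 80 = (-(2/3)y - 44/9)(-6y^2 + 32y + 88) + ((2296/9)y + 4592/9)
  -6y^2 + 32y + 88 = (-(27/1148)y + 99/574)((2296/9)y + 4592/9) + (0)
Last nonzero remainder: (2296/9)y + 4592/9. Dividing through by 2296/9 gives the monic gcd y + 2.
Cancel y + 2 from numerator and denominator to get the reduced form.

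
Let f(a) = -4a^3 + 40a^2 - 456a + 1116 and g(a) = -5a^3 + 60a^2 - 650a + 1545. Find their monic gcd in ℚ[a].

a - 3

Apply the Euclidean algorithm:
  -4a^3 + 40a^2 - 456a + 1116 = (4/5)(-5a^3 + 60a^2 - 650a + 1545) + (-8a^2 + 64a - 120)
  -5a^3 + 60a^2 - 650a + 1545 = ((5/8)a - 5/2)(-8a^2 + 64a - 120) + (-415a + 1245)
  -8a^2 + 64a - 120 = ((8/415)a - 8/83)(-415a + 1245) + (0)
Last nonzero remainder: -415a + 1245. Dividing through by -415 gives the monic gcd a - 3.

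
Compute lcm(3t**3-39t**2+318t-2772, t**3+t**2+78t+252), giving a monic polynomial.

By polynomial division,
  3t**3-39t**2+318t-2772 = (3)(t**3+t**2+78t+252) + (-42t**2+84t-3528)
  t**3+t**2+78t+252 = (-(1/42)t-1/14)(-42t**2+84t-3528) + (0)
Last nonzero remainder: -42t**2+84t-3528. Dividing through by -42 gives the monic gcd t**2-2t+84.
Then lcm(f, g) = f·g / gcd(f, g); expanding and making the result monic gives the answer.

t**4-10t**3+67t**2-606t-2772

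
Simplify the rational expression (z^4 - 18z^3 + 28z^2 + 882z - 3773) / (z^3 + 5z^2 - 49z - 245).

By polynomial division,
  z^4 - 18z^3 + 28z^2 + 882z - 3773 = (z - 23)(z^3 + 5z^2 - 49z - 245) + (192z^2 - 9408)
  z^3 + 5z^2 - 49z - 245 = ((1/192)z + 5/192)(192z^2 - 9408) + (0)
Last nonzero remainder: 192z^2 - 9408. Dividing through by 192 gives the monic gcd z^2 - 49.
Cancel z^2 - 49 from numerator and denominator to get the reduced form.

(z^2 - 18z + 77)/(z + 5)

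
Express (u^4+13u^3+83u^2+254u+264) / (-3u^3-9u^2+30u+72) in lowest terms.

(-u^2-7u-33)/(3u-9)

Apply the Euclidean algorithm:
  u^4+13u^3+83u^2+254u+264 = (-(1/3)u-10/3)(-3u^3-9u^2+30u+72) + (63u^2+378u+504)
  -3u^3-9u^2+30u+72 = (-(1/21)u+1/7)(63u^2+378u+504) + (0)
Last nonzero remainder: 63u^2+378u+504. Dividing through by 63 gives the monic gcd u^2+6u+8.
Cancel u^2+6u+8 from numerator and denominator to get the reduced form.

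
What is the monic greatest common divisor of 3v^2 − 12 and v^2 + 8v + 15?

1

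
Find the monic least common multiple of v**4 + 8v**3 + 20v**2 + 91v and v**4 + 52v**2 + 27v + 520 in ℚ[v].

Apply the Euclidean algorithm:
  v**4 + 8v**3 + 20v**2 + 91v = (v**4 + 52v**2 + 27v + 520) + (8v**3 - 32v**2 + 64v - 520)
  v**4 + 52v**2 + 27v + 520 = ((1/8)v + 1/2)(8v**3 - 32v**2 + 64v - 520) + (60v**2 + 60v + 780)
  8v**3 - 32v**2 + 64v - 520 = ((2/15)v - 2/3)(60v**2 + 60v + 780) + (0)
Last nonzero remainder: 60v**2 + 60v + 780. Dividing through by 60 gives the monic gcd v**2 + v + 13.
Then lcm(f, g) = f·g / gcd(f, g); expanding and making the result monic gives the answer.

v**6 + 7v**5 + 52v**4 + 391v**3 + 709v**2 + 3640v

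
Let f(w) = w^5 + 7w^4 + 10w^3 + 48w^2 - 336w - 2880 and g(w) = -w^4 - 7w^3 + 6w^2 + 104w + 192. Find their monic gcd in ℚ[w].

Repeated division with remainder:
  w^5 + 7w^4 + 10w^3 + 48w^2 - 336w - 2880 = (-w)(-w^4 - 7w^3 + 6w^2 + 104w + 192) + (16w^3 + 152w^2 - 144w - 2880)
  -w^4 - 7w^3 + 6w^2 + 104w + 192 = (-(1/16)w + 5/32)(16w^3 + 152w^2 - 144w - 2880) + (-(107/4)w^2 - (107/2)w + 642)
  16w^3 + 152w^2 - 144w - 2880 = (-(64/107)w - 480/107)(-(107/4)w^2 - (107/2)w + 642) + (0)
Last nonzero remainder: -(107/4)w^2 - (107/2)w + 642. Dividing through by -107/4 gives the monic gcd w^2 + 2w - 24.

w^2 + 2w - 24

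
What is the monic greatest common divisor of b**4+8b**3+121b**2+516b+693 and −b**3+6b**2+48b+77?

b**2+5b+7

Repeated division with remainder:
  b**4+8b**3+121b**2+516b+693 = (−b−14)(−b**3+6b**2+48b+77) + (253b**2+1265b+1771)
  −b**3+6b**2+48b+77 = (−(1/253)b+1/23)(253b**2+1265b+1771) + (0)
Last nonzero remainder: 253b**2+1265b+1771. Dividing through by 253 gives the monic gcd b**2+5b+7.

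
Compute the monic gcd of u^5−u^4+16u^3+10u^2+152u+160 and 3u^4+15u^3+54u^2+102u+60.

u^3+3u^2+12u+10

By polynomial division,
  u^5−u^4+16u^3+10u^2+152u+160 = ((1/3)u−2)(3u^4+15u^3+54u^2+102u+60) + (28u^3+84u^2+336u+280)
  3u^4+15u^3+54u^2+102u+60 = ((3/28)u+3/14)(28u^3+84u^2+336u+280) + (0)
Last nonzero remainder: 28u^3+84u^2+336u+280. Dividing through by 28 gives the monic gcd u^3+3u^2+12u+10.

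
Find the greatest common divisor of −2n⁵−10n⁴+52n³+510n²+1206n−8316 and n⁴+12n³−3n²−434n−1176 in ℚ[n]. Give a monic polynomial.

Apply the Euclidean algorithm:
  −2n⁵−10n⁴+52n³+510n²+1206n−8316 = (−2n+14)(n⁴+12n³−3n²−434n−1176) + (−122n³−316n²+4930n+8148)
  n⁴+12n³−3n²−434n−1176 = (−(1/122)n−287/3721)(−122n³−316n²+4930n+8148) + ((48510/3721)n²+(48510/3721)n−2037420/3721)
  −122n³−316n²+4930n+8148 = (−(226981/24255)n−360937/24255)((48510/3721)n²+(48510/3721)n−2037420/3721) + (0)
Last nonzero remainder: (48510/3721)n²+(48510/3721)n−2037420/3721. Dividing through by 48510/3721 gives the monic gcd n²+n−42.

n²+n−42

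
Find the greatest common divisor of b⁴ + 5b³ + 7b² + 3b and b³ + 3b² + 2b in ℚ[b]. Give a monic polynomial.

b² + b

Repeated division with remainder:
  b⁴ + 5b³ + 7b² + 3b = (b + 2)(b³ + 3b² + 2b) + (−b² − b)
  b³ + 3b² + 2b = (−b − 2)(−b² − b) + (0)
Last nonzero remainder: −b² − b. Dividing through by −1 gives the monic gcd b² + b.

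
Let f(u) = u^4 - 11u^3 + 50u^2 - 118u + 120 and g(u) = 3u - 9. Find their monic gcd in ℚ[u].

Repeated division with remainder:
  u^4 - 11u^3 + 50u^2 - 118u + 120 = ((1/3)u^3 - (8/3)u^2 + (26/3)u - 40/3)(3u - 9) + (0)
Last nonzero remainder: 3u - 9. Dividing through by 3 gives the monic gcd u - 3.

u - 3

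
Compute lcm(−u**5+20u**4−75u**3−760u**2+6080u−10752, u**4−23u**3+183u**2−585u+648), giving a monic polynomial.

Euclidean algorithm in ℚ[u]:
  −u**5+20u**4−75u**3−760u**2+6080u−10752 = (−u−3)(u**4−23u**3+183u**2−585u+648) + (39u**3−796u**2+4973u−8808)
  u**4−23u**3+183u**2−585u+648 = ((1/39)u−101/1521)(39u**3−796u**2+4973u−8808) + ((4000/1521)u**2−(44000/1521)u+32000/507)
  39u**3−796u**2+4973u−8808 = ((59319/4000)u−558207/4000)((4000/1521)u**2−(44000/1521)u+32000/507) + (0)
Last nonzero remainder: (4000/1521)u**2−(44000/1521)u+32000/507. Dividing through by 4000/1521 gives the monic gcd u**2−11u+24.
Then lcm(f, g) = f·g / gcd(f, g); expanding and making the result monic gives the answer.

u**7−32u**6+342u**5−680u**4−13175u**3+104232u**2−293184u+290304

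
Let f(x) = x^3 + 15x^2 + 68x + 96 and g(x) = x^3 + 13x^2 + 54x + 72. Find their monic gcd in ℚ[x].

Apply the Euclidean algorithm:
  x^3 + 15x^2 + 68x + 96 = (x^3 + 13x^2 + 54x + 72) + (2x^2 + 14x + 24)
  x^3 + 13x^2 + 54x + 72 = ((1/2)x + 3)(2x^2 + 14x + 24) + (0)
Last nonzero remainder: 2x^2 + 14x + 24. Dividing through by 2 gives the monic gcd x^2 + 7x + 12.

x^2 + 7x + 12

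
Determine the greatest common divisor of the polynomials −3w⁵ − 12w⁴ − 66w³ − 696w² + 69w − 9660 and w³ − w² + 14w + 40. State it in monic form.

w² − 3w + 20

Repeated division with remainder:
  −3w⁵ − 12w⁴ − 66w³ − 696w² + 69w − 9660 = (−3w² − 15w − 39)(w³ − w² + 14w + 40) + (−405w² + 1215w − 8100)
  w³ − w² + 14w + 40 = (−(1/405)w − 2/405)(−405w² + 1215w − 8100) + (0)
Last nonzero remainder: −405w² + 1215w − 8100. Dividing through by −405 gives the monic gcd w² − 3w + 20.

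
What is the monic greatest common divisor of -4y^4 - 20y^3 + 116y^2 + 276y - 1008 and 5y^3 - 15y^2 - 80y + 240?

Repeated division with remainder:
  -4y^4 - 20y^3 + 116y^2 + 276y - 1008 = (-(4/5)y - 32/5)(5y^3 - 15y^2 - 80y + 240) + (-44y^2 - 44y + 528)
  5y^3 - 15y^2 - 80y + 240 = (-(5/44)y + 5/11)(-44y^2 - 44y + 528) + (0)
Last nonzero remainder: -44y^2 - 44y + 528. Dividing through by -44 gives the monic gcd y^2 + y - 12.

y^2 + y - 12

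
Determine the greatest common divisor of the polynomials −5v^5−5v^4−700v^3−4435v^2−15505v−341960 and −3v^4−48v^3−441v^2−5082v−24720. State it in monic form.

v^3+6v^2+87v+824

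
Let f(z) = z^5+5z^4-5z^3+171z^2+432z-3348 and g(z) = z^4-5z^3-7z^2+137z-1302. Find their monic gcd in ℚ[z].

z^3+2z^2+7z+186

Repeated division with remainder:
  z^5+5z^4-5z^3+171z^2+432z-3348 = (z+10)(z^4-5z^3-7z^2+137z-1302) + (52z^3+104z^2+364z+9672)
  z^4-5z^3-7z^2+137z-1302 = ((1/52)z-7/52)(52z^3+104z^2+364z+9672) + (0)
Last nonzero remainder: 52z^3+104z^2+364z+9672. Dividing through by 52 gives the monic gcd z^3+2z^2+7z+186.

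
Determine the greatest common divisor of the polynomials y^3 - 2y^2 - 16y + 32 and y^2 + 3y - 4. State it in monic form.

Repeated division with remainder:
  y^3 - 2y^2 - 16y + 32 = (y - 5)(y^2 + 3y - 4) + (3y + 12)
  y^2 + 3y - 4 = ((1/3)y - 1/3)(3y + 12) + (0)
Last nonzero remainder: 3y + 12. Dividing through by 3 gives the monic gcd y + 4.

y + 4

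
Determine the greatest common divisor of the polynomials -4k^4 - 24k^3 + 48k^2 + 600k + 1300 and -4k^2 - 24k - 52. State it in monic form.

k^2 + 6k + 13

By polynomial division,
  -4k^4 - 24k^3 + 48k^2 + 600k + 1300 = (k^2 - 25)(-4k^2 - 24k - 52) + (0)
Last nonzero remainder: -4k^2 - 24k - 52. Dividing through by -4 gives the monic gcd k^2 + 6k + 13.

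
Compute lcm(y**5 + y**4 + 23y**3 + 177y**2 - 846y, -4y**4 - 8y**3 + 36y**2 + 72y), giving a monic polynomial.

Euclidean algorithm in ℚ[y]:
  y**5 + y**4 + 23y**3 + 177y**2 - 846y = (-(1/4)y + 1/4)(-4y**4 - 8y**3 + 36y**2 + 72y) + (34y**3 + 186y**2 - 864y)
  -4y**4 - 8y**3 + 36y**2 + 72y = (-(2/17)y + 118/289)(34y**3 + 186y**2 - 864y) + (-(40920/289)y**2 + (122760/289)y)
  34y**3 + 186y**2 - 864y = (-(4913/20460)y - 3468/1705)(-(40920/289)y**2 + (122760/289)y) + (0)
Last nonzero remainder: -(40920/289)y**2 + (122760/289)y. Dividing through by -40920/289 gives the monic gcd y**2 - 3y.
Then lcm(f, g) = f·g / gcd(f, g); expanding and making the result monic gives the answer.

y**7 + 6y**6 + 34y**5 + 298y**4 + 177y**3 - 3168y**2 - 5076y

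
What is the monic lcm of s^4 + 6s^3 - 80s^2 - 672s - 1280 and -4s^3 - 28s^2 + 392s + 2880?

s^5 + 15s^4 - 26s^3 - 1392s^2 - 7328s - 11520

Euclidean algorithm in ℚ[s]:
  s^4 + 6s^3 - 80s^2 - 672s - 1280 = (-(1/4)s + 1/4)(-4s^3 - 28s^2 + 392s + 2880) + (25s^2 - 50s - 2000)
  -4s^3 - 28s^2 + 392s + 2880 = (-(4/25)s - 36/25)(25s^2 - 50s - 2000) + (0)
Last nonzero remainder: 25s^2 - 50s - 2000. Dividing through by 25 gives the monic gcd s^2 - 2s - 80.
Then lcm(f, g) = f·g / gcd(f, g); expanding and making the result monic gives the answer.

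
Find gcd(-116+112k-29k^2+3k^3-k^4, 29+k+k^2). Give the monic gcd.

29+k+k^2

Euclidean algorithm in ℚ[k]:
  -k^4+3k^3-29k^2+112k-116 = (-k^2+4k-4)(k^2+k+29) + (0)
The last nonzero remainder k^2+k+29 is already monic.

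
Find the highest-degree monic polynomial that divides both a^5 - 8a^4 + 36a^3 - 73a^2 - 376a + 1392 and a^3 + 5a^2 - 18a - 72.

a^2 - a - 12

Apply the Euclidean algorithm:
  a^5 - 8a^4 + 36a^3 - 73a^2 - 376a + 1392 = (a^2 - 13a + 119)(a^3 + 5a^2 - 18a - 72) + (-830a^2 + 830a + 9960)
  a^3 + 5a^2 - 18a - 72 = (-(1/830)a - 3/415)(-830a^2 + 830a + 9960) + (0)
Last nonzero remainder: -830a^2 + 830a + 9960. Dividing through by -830 gives the monic gcd a^2 - a - 12.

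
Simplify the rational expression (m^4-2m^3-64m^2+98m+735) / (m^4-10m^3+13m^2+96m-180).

By polynomial division,
  m^4-2m^3-64m^2+98m+735 = (m^4-10m^3+13m^2+96m-180) + (8m^3-77m^2+2m+915)
  m^4-10m^3+13m^2+96m-180 = ((1/8)m-3/64)(8m^3-77m^2+2m+915) + ((585/64)m^2-(585/32)m-8775/64)
  8m^3-77m^2+2m+915 = ((512/585)m-3904/585)((585/64)m^2-(585/32)m-8775/64) + (0)
Last nonzero remainder: (585/64)m^2-(585/32)m-8775/64. Dividing through by 585/64 gives the monic gcd m^2-2m-15.
Cancel m^2-2m-15 from numerator and denominator to get the reduced form.

(m^2-49)/(m^2-8m+12)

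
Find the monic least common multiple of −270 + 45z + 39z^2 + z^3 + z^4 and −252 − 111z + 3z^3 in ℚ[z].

7560 − 450z − 1497z^2 − 100z^3 + 8z^4 − 2z^5 + z^6

Apply the Euclidean algorithm:
  z^4 + z^3 + 39z^2 + 45z − 270 = ((1/3)z + 1/3)(3z^3 − 111z − 252) + (76z^2 + 166z − 186)
  3z^3 − 111z − 252 = ((3/76)z − 249/2888)(76z^2 + 166z − 186) + (−(129015/1444)z − 387045/1444)
  76z^2 + 166z − 186 = (−(109744/129015)z + 89528/129015)(−(129015/1444)z − 387045/1444) + (0)
Last nonzero remainder: −(129015/1444)z − 387045/1444. Dividing through by −129015/1444 gives the monic gcd z + 3.
Then lcm(f, g) = f·g / gcd(f, g); expanding and making the result monic gives the answer.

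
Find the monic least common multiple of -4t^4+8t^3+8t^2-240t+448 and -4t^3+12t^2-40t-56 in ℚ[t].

t^5-t^4-4t^3+58t^2-52t-112

Euclidean algorithm in ℚ[t]:
  -4t^4+8t^3+8t^2-240t+448 = (t+1)(-4t^3+12t^2-40t-56) + (36t^2-144t+504)
  -4t^3+12t^2-40t-56 = (-(1/9)t-1/9)(36t^2-144t+504) + (0)
Last nonzero remainder: 36t^2-144t+504. Dividing through by 36 gives the monic gcd t^2-4t+14.
Then lcm(f, g) = f·g / gcd(f, g); expanding and making the result monic gives the answer.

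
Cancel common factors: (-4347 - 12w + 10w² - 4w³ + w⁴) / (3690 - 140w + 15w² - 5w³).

(-483 - 55w - 5w² - w³)/(410 + 30w + 5w²)

Euclidean algorithm in ℚ[w]:
  w⁴ - 4w³ + 10w² - 12w - 4347 = (-(1/5)w + 1/5)(-5w³ + 15w² - 140w + 3690) + (-21w² + 754w - 5085)
  -5w³ + 15w² - 140w + 3690 = ((5/21)w + 3455/441)(-21w² + 754w - 5085) + (-(2132885/441)w + 2132885/49)
  -21w² + 754w - 5085 = ((9261/2132885)w - 49833/426577)(-(2132885/441)w + 2132885/49) + (0)
Last nonzero remainder: -(2132885/441)w + 2132885/49. Dividing through by -2132885/441 gives the monic gcd w - 9.
Cancel w - 9 from numerator and denominator to get the reduced form.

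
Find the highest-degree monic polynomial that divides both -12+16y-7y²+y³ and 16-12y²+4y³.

4-4y+y²

Repeated division with remainder:
  y³-7y²+16y-12 = (1/4)(4y³-12y²+16) + (-4y²+16y-16)
  4y³-12y²+16 = (-y-1)(-4y²+16y-16) + (0)
Last nonzero remainder: -4y²+16y-16. Dividing through by -4 gives the monic gcd y²-4y+4.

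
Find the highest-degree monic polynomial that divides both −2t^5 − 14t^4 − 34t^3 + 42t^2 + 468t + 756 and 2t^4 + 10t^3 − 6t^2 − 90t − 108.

Apply the Euclidean algorithm:
  −2t^5 − 14t^4 − 34t^3 + 42t^2 + 468t + 756 = (−t − 2)(2t^4 + 10t^3 − 6t^2 − 90t − 108) + (−20t^3 − 60t^2 + 180t + 540)
  2t^4 + 10t^3 − 6t^2 − 90t − 108 = (−(1/10)t − 1/5)(−20t^3 − 60t^2 + 180t + 540) + (0)
Last nonzero remainder: −20t^3 − 60t^2 + 180t + 540. Dividing through by −20 gives the monic gcd t^3 + 3t^2 − 9t − 27.

t^3 + 3t^2 − 9t − 27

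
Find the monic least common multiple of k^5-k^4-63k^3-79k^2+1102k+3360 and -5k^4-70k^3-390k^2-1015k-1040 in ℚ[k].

Apply the Euclidean algorithm:
  k^5-k^4-63k^3-79k^2+1102k+3360 = (-(1/5)k+3)(-5k^4-70k^3-390k^2-1015k-1040) + (69k^3+888k^2+3939k+6480)
  -5k^4-70k^3-390k^2-1015k-1040 = (-(5/69)k-130/1587)(69k^3+888k^2+3939k+6480) + (-(16835/529)k^2-(117845/529)k-269360/529)
  69k^3+888k^2+3939k+6480 = (-(36501/16835)k-42849/3367)(-(16835/529)k^2-(117845/529)k-269360/529) + (0)
Last nonzero remainder: -(16835/529)k^2-(117845/529)k-269360/529. Dividing through by -16835/529 gives the monic gcd k^2+7k+16.
Then lcm(f, g) = f·g / gcd(f, g); expanding and making the result monic gives the answer.

k^7+6k^6-57k^5-533k^4-270k^3+10047k^2+37846k+43680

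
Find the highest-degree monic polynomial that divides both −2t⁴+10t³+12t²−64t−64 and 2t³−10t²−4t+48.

Euclidean algorithm in ℚ[t]:
  −2t⁴+10t³+12t²−64t−64 = (−t)(2t³−10t²−4t+48) + (8t²−16t−64)
  2t³−10t²−4t+48 = ((1/4)t−3/4)(8t²−16t−64) + (0)
Last nonzero remainder: 8t²−16t−64. Dividing through by 8 gives the monic gcd t²−2t−8.

t²−2t−8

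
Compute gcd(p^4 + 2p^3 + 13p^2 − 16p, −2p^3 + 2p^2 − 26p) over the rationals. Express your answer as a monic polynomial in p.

Apply the Euclidean algorithm:
  p^4 + 2p^3 + 13p^2 − 16p = (−(1/2)p − 3/2)(−2p^3 + 2p^2 − 26p) + (3p^2 − 55p)
  −2p^3 + 2p^2 − 26p = (−(2/3)p − 104/9)(3p^2 − 55p) + (−(5954/9)p)
  3p^2 − 55p = (−(27/5954)p + 495/5954)(−(5954/9)p) + (0)
Last nonzero remainder: −(5954/9)p. Dividing through by −5954/9 gives the monic gcd p.

p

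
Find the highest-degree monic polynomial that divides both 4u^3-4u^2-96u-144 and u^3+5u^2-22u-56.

Apply the Euclidean algorithm:
  4u^3-4u^2-96u-144 = (4)(u^3+5u^2-22u-56) + (-24u^2-8u+80)
  u^3+5u^2-22u-56 = (-(1/24)u-7/36)(-24u^2-8u+80) + (-(182/9)u-364/9)
  -24u^2-8u+80 = ((108/91)u-180/91)(-(182/9)u-364/9) + (0)
Last nonzero remainder: -(182/9)u-364/9. Dividing through by -182/9 gives the monic gcd u+2.

u+2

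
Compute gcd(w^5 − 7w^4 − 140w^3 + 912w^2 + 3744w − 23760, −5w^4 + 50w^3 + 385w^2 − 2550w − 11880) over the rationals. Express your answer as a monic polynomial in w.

Repeated division with remainder:
  w^5 − 7w^4 − 140w^3 + 912w^2 + 3744w − 23760 = (−(1/5)w − 3/5)(−5w^4 + 50w^3 + 385w^2 − 2550w − 11880) + (−33w^3 + 633w^2 − 162w − 30888)
  −5w^4 + 50w^3 + 385w^2 − 2550w − 11880 = ((5/33)w + 505/363)(−33w^3 + 633w^2 − 162w − 30888) + (−(57000/121)w^2 + (285000/121)w + 342000/11)
  −33w^3 + 633w^2 − 162w − 30888 = ((1331/19000)w − 4719/4750)(−(57000/121)w^2 + (285000/121)w + 342000/11) + (0)
Last nonzero remainder: −(57000/121)w^2 + (285000/121)w + 342000/11. Dividing through by −57000/121 gives the monic gcd w^2 − 5w − 66.

w^2 − 5w − 66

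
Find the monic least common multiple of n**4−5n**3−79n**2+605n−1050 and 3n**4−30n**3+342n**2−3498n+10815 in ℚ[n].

n**6−3n**5+14n**4−68n**3−7977n**2+60215n−108150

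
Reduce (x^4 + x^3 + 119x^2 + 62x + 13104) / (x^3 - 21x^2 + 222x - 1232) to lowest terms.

Repeated division with remainder:
  x^4 + x^3 + 119x^2 + 62x + 13104 = (x + 22)(x^3 - 21x^2 + 222x - 1232) + (359x^2 - 3590x + 40208)
  x^3 - 21x^2 + 222x - 1232 = ((1/359)x - 11/359)(359x^2 - 3590x + 40208) + (0)
Last nonzero remainder: 359x^2 - 3590x + 40208. Dividing through by 359 gives the monic gcd x^2 - 10x + 112.
Cancel x^2 - 10x + 112 from numerator and denominator to get the reduced form.

(x^2 + 11x + 117)/(x - 11)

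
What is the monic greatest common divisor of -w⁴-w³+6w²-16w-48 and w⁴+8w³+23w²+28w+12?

w²+5w+6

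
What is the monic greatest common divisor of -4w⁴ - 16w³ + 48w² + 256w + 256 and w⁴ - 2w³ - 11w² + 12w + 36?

w² + 4w + 4

Repeated division with remainder:
  -4w⁴ - 16w³ + 48w² + 256w + 256 = (-4)(w⁴ - 2w³ - 11w² + 12w + 36) + (-24w³ + 4w² + 304w + 400)
  w⁴ - 2w³ - 11w² + 12w + 36 = (-(1/24)w + 11/144)(-24w³ + 4w² + 304w + 400) + ((49/36)w² + (49/9)w + 49/9)
  -24w³ + 4w² + 304w + 400 = (-(864/49)w + 3600/49)((49/36)w² + (49/9)w + 49/9) + (0)
Last nonzero remainder: (49/36)w² + (49/9)w + 49/9. Dividing through by 49/36 gives the monic gcd w² + 4w + 4.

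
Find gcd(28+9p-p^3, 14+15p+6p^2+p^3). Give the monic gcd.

7+4p+p^2

Apply the Euclidean algorithm:
  -p^3+9p+28 = (-1)(p^3+6p^2+15p+14) + (6p^2+24p+42)
  p^3+6p^2+15p+14 = ((1/6)p+1/3)(6p^2+24p+42) + (0)
Last nonzero remainder: 6p^2+24p+42. Dividing through by 6 gives the monic gcd p^2+4p+7.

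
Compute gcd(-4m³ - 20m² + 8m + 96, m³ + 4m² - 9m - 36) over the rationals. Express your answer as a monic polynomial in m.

m² + 7m + 12

Repeated division with remainder:
  -4m³ - 20m² + 8m + 96 = (-4)(m³ + 4m² - 9m - 36) + (-4m² - 28m - 48)
  m³ + 4m² - 9m - 36 = (-(1/4)m + 3/4)(-4m² - 28m - 48) + (0)
Last nonzero remainder: -4m² - 28m - 48. Dividing through by -4 gives the monic gcd m² + 7m + 12.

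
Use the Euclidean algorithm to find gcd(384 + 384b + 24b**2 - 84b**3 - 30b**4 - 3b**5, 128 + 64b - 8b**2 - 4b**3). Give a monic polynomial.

By polynomial division,
  -3b**5 - 30b**4 - 84b**3 + 24b**2 + 384b + 384 = ((3/4)b**2 + 6b + 21)(-4b**3 - 8b**2 + 64b + 128) + (-288b**2 - 1728b - 2304)
  -4b**3 - 8b**2 + 64b + 128 = ((1/72)b - 1/18)(-288b**2 - 1728b - 2304) + (0)
Last nonzero remainder: -288b**2 - 1728b - 2304. Dividing through by -288 gives the monic gcd b**2 + 6b + 8.

8 + 6b + b**2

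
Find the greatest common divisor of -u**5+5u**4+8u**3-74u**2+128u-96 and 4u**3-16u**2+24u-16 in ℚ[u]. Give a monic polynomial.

By polynomial division,
  -u**5+5u**4+8u**3-74u**2+128u-96 = (-(1/4)u**2+(1/4)u+9/2)(4u**3-16u**2+24u-16) + (-12u**2+24u-24)
  4u**3-16u**2+24u-16 = (-(1/3)u+2/3)(-12u**2+24u-24) + (0)
Last nonzero remainder: -12u**2+24u-24. Dividing through by -12 gives the monic gcd u**2-2u+2.

u**2-2u+2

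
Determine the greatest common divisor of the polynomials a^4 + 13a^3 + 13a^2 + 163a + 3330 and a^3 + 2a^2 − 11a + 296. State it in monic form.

Repeated division with remainder:
  a^4 + 13a^3 + 13a^2 + 163a + 3330 = (a + 11)(a^3 + 2a^2 − 11a + 296) + (2a^2 − 12a + 74)
  a^3 + 2a^2 − 11a + 296 = ((1/2)a + 4)(2a^2 − 12a + 74) + (0)
Last nonzero remainder: 2a^2 − 12a + 74. Dividing through by 2 gives the monic gcd a^2 − 6a + 37.

a^2 − 6a + 37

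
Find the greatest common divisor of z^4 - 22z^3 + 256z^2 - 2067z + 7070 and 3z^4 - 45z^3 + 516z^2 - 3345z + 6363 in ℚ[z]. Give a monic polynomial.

z^3 - 12z^2 + 136z - 707

By polynomial division,
  z^4 - 22z^3 + 256z^2 - 2067z + 7070 = (1/3)(3z^4 - 45z^3 + 516z^2 - 3345z + 6363) + (-7z^3 + 84z^2 - 952z + 4949)
  3z^4 - 45z^3 + 516z^2 - 3345z + 6363 = (-(3/7)z + 9/7)(-7z^3 + 84z^2 - 952z + 4949) + (0)
Last nonzero remainder: -7z^3 + 84z^2 - 952z + 4949. Dividing through by -7 gives the monic gcd z^3 - 12z^2 + 136z - 707.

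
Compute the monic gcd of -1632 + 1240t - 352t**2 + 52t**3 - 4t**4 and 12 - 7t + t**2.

12 - 7t + t**2

Repeated division with remainder:
  -4t**4 + 52t**3 - 352t**2 + 1240t - 1632 = (-4t**2 + 24t - 136)(t**2 - 7t + 12) + (0)
The last nonzero remainder t**2 - 7t + 12 is already monic.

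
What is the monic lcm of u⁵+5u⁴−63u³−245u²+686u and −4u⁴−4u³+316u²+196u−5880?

u⁷+6u⁶−88u⁵−458u⁴+2331u³+8036u²−20580u

Euclidean algorithm in ℚ[u]:
  u⁵+5u⁴−63u³−245u²+686u = (−(1/4)u−1)(−4u⁴−4u³+316u²+196u−5880) + (12u³+120u²−588u−5880)
  −4u⁴−4u³+316u²+196u−5880 = (−(1/3)u+3)(12u³+120u²−588u−5880) + (−240u²+11760)
  12u³+120u²−588u−5880 = (−(1/20)u−1/2)(−240u²+11760) + (0)
Last nonzero remainder: −240u²+11760. Dividing through by −240 gives the monic gcd u²−49.
Then lcm(f, g) = f·g / gcd(f, g); expanding and making the result monic gives the answer.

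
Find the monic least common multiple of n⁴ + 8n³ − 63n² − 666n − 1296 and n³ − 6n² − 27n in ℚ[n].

n⁵ + 8n⁴ − 63n³ − 666n² − 1296n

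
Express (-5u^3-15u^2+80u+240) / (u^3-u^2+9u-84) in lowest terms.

(-5u^2-35u-60)/(u^2+3u+21)

Repeated division with remainder:
  -5u^3-15u^2+80u+240 = (-5)(u^3-u^2+9u-84) + (-20u^2+125u-180)
  u^3-u^2+9u-84 = (-(1/20)u-21/80)(-20u^2+125u-180) + ((525/16)u-525/4)
  -20u^2+125u-180 = (-(64/105)u+48/35)((525/16)u-525/4) + (0)
Last nonzero remainder: (525/16)u-525/4. Dividing through by 525/16 gives the monic gcd u-4.
Cancel u-4 from numerator and denominator to get the reduced form.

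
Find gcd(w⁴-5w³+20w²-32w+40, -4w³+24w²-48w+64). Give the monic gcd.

w²-2w+4

Repeated division with remainder:
  w⁴-5w³+20w²-32w+40 = (-(1/4)w-1/4)(-4w³+24w²-48w+64) + (14w²-28w+56)
  -4w³+24w²-48w+64 = (-(2/7)w+8/7)(14w²-28w+56) + (0)
Last nonzero remainder: 14w²-28w+56. Dividing through by 14 gives the monic gcd w²-2w+4.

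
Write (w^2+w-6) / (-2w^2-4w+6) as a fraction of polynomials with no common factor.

(-w+2)/(2w-2)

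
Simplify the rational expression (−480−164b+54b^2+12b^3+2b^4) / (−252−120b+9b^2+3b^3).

(−240+38b+8b^2+2b^3)/(−126+3b+3b^2)

Apply the Euclidean algorithm:
  2b^4+12b^3+54b^2−164b−480 = ((2/3)b+2)(3b^3+9b^2−120b−252) + (116b^2+244b+24)
  3b^3+9b^2−120b−252 = ((3/116)b+39/1682)(116b^2+244b+24) + (−(106200/841)b−212400/841)
  116b^2+244b+24 = (−(24389/26550)b−841/8850)(−(106200/841)b−212400/841) + (0)
Last nonzero remainder: −(106200/841)b−212400/841. Dividing through by −106200/841 gives the monic gcd b+2.
Cancel b+2 from numerator and denominator to get the reduced form.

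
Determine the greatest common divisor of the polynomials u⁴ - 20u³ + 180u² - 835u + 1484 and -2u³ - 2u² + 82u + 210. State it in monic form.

Euclidean algorithm in ℚ[u]:
  u⁴ - 20u³ + 180u² - 835u + 1484 = (-(1/2)u + 21/2)(-2u³ - 2u² + 82u + 210) + (242u² - 1591u - 721)
  -2u³ - 2u² + 82u + 210 = (-(1/121)u - 1833/29282)(242u² - 1591u - 721) + (-(689661/29282)u + 4827627/29282)
  242u² - 1591u - 721 = (-(7086244/689661)u - 3016046/689661)(-(689661/29282)u + 4827627/29282) + (0)
Last nonzero remainder: -(689661/29282)u + 4827627/29282. Dividing through by -689661/29282 gives the monic gcd u - 7.

u - 7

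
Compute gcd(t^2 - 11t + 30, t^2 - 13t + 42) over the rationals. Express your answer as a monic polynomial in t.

Apply the Euclidean algorithm:
  t^2 - 11t + 30 = (t^2 - 13t + 42) + (2t - 12)
  t^2 - 13t + 42 = ((1/2)t - 7/2)(2t - 12) + (0)
Last nonzero remainder: 2t - 12. Dividing through by 2 gives the monic gcd t - 6.

t - 6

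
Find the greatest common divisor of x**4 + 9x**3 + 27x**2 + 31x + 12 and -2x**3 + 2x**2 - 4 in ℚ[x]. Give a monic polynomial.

Euclidean algorithm in ℚ[x]:
  x**4 + 9x**3 + 27x**2 + 31x + 12 = (-(1/2)x - 5)(-2x**3 + 2x**2 - 4) + (37x**2 + 29x - 8)
  -2x**3 + 2x**2 - 4 = (-(2/37)x + 132/1369)(37x**2 + 29x - 8) + (-(4420/1369)x - 4420/1369)
  37x**2 + 29x - 8 = (-(50653/4420)x + 2738/1105)(-(4420/1369)x - 4420/1369) + (0)
Last nonzero remainder: -(4420/1369)x - 4420/1369. Dividing through by -4420/1369 gives the monic gcd x + 1.

x + 1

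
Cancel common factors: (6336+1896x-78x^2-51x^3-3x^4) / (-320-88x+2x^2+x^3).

By polynomial division,
  -3x^4-51x^3-78x^2+1896x+6336 = (-3x-45)(x^3+2x^2-88x-320) + (-252x^2-3024x-8064)
  x^3+2x^2-88x-320 = (-(1/252)x+5/126)(-252x^2-3024x-8064) + (0)
Last nonzero remainder: -252x^2-3024x-8064. Dividing through by -252 gives the monic gcd x^2+12x+32.
Cancel x^2+12x+32 from numerator and denominator to get the reduced form.

(198-15x-3x^2)/(-10+x)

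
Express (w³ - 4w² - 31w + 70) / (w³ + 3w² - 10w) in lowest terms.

(w - 7)/(w)

Repeated division with remainder:
  w³ - 4w² - 31w + 70 = (w³ + 3w² - 10w) + (-7w² - 21w + 70)
  w³ + 3w² - 10w = (-(1/7)w)(-7w² - 21w + 70) + (0)
Last nonzero remainder: -7w² - 21w + 70. Dividing through by -7 gives the monic gcd w² + 3w - 10.
Cancel w² + 3w - 10 from numerator and denominator to get the reduced form.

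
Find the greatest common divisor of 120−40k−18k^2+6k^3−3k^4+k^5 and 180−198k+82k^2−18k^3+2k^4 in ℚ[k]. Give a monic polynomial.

By polynomial division,
  k^5−3k^4+6k^3−18k^2−40k+120 = ((1/2)k+3)(2k^4−18k^3+82k^2−198k+180) + (19k^3−165k^2+464k−420)
  2k^4−18k^3+82k^2−198k+180 = ((2/19)k−12/361)(19k^3−165k^2+464k−420) + ((9990/361)k^2−(49950/361)k+59940/361)
  19k^3−165k^2+464k−420 = ((6859/9990)k−2527/999)((9990/361)k^2−(49950/361)k+59940/361) + (0)
Last nonzero remainder: (9990/361)k^2−(49950/361)k+59940/361. Dividing through by 9990/361 gives the monic gcd k^2−5k+6.

6−5k+k^2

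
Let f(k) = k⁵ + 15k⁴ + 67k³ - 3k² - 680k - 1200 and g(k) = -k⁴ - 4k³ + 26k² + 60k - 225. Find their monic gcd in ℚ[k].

k³ + 7k² - 5k - 75

Euclidean algorithm in ℚ[k]:
  k⁵ + 15k⁴ + 67k³ - 3k² - 680k - 1200 = (-k - 11)(-k⁴ - 4k³ + 26k² + 60k - 225) + (49k³ + 343k² - 245k - 3675)
  -k⁴ - 4k³ + 26k² + 60k - 225 = (-(1/49)k + 3/49)(49k³ + 343k² - 245k - 3675) + (0)
Last nonzero remainder: 49k³ + 343k² - 245k - 3675. Dividing through by 49 gives the monic gcd k³ + 7k² - 5k - 75.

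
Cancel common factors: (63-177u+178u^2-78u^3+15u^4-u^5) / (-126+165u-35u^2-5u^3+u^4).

Apply the Euclidean algorithm:
  -u^5+15u^4-78u^3+178u^2-177u+63 = (-u+10)(u^4-5u^3-35u^2+165u-126) + (-63u^3+693u^2-1953u+1323)
  u^4-5u^3-35u^2+165u-126 = (-(1/63)u-2/21)(-63u^3+693u^2-1953u+1323) + (0)
Last nonzero remainder: -63u^3+693u^2-1953u+1323. Dividing through by -63 gives the monic gcd u^3-11u^2+31u-21.
Cancel u^3-11u^2+31u-21 from numerator and denominator to get the reduced form.

(-3+4u-u^2)/(6+u)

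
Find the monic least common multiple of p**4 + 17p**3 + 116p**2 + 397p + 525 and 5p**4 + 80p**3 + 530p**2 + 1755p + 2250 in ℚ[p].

p**5 + 23p**4 + 218p**3 + 1093p**2 + 2907p + 3150

Repeated division with remainder:
  p**4 + 17p**3 + 116p**2 + 397p + 525 = (1/5)(5p**4 + 80p**3 + 530p**2 + 1755p + 2250) + (p**3 + 10p**2 + 46p + 75)
  5p**4 + 80p**3 + 530p**2 + 1755p + 2250 = (5p + 30)(p**3 + 10p**2 + 46p + 75) + (0)
The last nonzero remainder p**3 + 10p**2 + 46p + 75 is already monic.
Then lcm(f, g) = f·g / gcd(f, g); expanding and making the result monic gives the answer.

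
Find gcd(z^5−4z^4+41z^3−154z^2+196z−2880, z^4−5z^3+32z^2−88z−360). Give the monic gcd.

Euclidean algorithm in ℚ[z]:
  z^5−4z^4+41z^3−154z^2+196z−2880 = (z+1)(z^4−5z^3+32z^2−88z−360) + (14z^3−98z^2+644z−2520)
  z^4−5z^3+32z^2−88z−360 = ((1/14)z+1/7)(14z^3−98z^2+644z−2520) + (0)
Last nonzero remainder: 14z^3−98z^2+644z−2520. Dividing through by 14 gives the monic gcd z^3−7z^2+46z−180.

z^3−7z^2+46z−180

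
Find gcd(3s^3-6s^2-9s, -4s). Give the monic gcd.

Euclidean algorithm in ℚ[s]:
  3s^3-6s^2-9s = (-(3/4)s^2+(3/2)s+9/4)(-4s) + (0)
Last nonzero remainder: -4s. Dividing through by -4 gives the monic gcd s.

s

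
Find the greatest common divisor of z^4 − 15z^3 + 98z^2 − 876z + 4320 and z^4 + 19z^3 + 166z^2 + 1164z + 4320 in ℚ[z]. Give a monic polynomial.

Apply the Euclidean algorithm:
  z^4 − 15z^3 + 98z^2 − 876z + 4320 = (z^4 + 19z^3 + 166z^2 + 1164z + 4320) + (−34z^3 − 68z^2 − 2040z)
  z^4 + 19z^3 + 166z^2 + 1164z + 4320 = (−(1/34)z − 1/2)(−34z^3 − 68z^2 − 2040z) + (72z^2 + 144z + 4320)
  −34z^3 − 68z^2 − 2040z = (−(17/36)z)(72z^2 + 144z + 4320) + (0)
Last nonzero remainder: 72z^2 + 144z + 4320. Dividing through by 72 gives the monic gcd z^2 + 2z + 60.

z^2 + 2z + 60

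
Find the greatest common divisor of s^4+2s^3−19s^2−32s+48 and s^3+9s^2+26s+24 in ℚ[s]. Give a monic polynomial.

s^2+7s+12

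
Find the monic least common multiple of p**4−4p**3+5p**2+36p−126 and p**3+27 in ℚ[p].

p**6−7p**5+26p**4−15p**3−189p**2+702p−1134

Euclidean algorithm in ℚ[p]:
  p**4−4p**3+5p**2+36p−126 = (p−4)(p**3+27) + (5p**2+9p−18)
  p**3+27 = ((1/5)p−9/25)(5p**2+9p−18) + ((171/25)p+513/25)
  5p**2+9p−18 = ((125/171)p−50/57)((171/25)p+513/25) + (0)
Last nonzero remainder: (171/25)p+513/25. Dividing through by 171/25 gives the monic gcd p+3.
Then lcm(f, g) = f·g / gcd(f, g); expanding and making the result monic gives the answer.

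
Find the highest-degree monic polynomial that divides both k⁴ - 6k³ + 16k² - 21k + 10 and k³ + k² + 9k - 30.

By polynomial division,
  k⁴ - 6k³ + 16k² - 21k + 10 = (k - 7)(k³ + k² + 9k - 30) + (14k² + 72k - 200)
  k³ + k² + 9k - 30 = ((1/14)k - 29/98)(14k² + 72k - 200) + ((2185/49)k - 4370/49)
  14k² + 72k - 200 = ((686/2185)k + 980/437)((2185/49)k - 4370/49) + (0)
Last nonzero remainder: (2185/49)k - 4370/49. Dividing through by 2185/49 gives the monic gcd k - 2.

k - 2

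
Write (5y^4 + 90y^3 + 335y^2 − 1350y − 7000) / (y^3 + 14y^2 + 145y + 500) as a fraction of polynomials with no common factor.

(5y^3 + 65y^2 + 10y − 1400)/(y^2 + 9y + 100)

Euclidean algorithm in ℚ[y]:
  5y^4 + 90y^3 + 335y^2 − 1350y − 7000 = (5y + 20)(y^3 + 14y^2 + 145y + 500) + (−670y^2 − 6750y − 17000)
  y^3 + 14y^2 + 145y + 500 = (−(1/670)y − 263/44890)(−670y^2 − 6750y − 17000) + ((359480/4489)y + 1797400/4489)
  −670y^2 − 6750y − 17000 = (−(300763/35948)y − 381565/8987)((359480/4489)y + 1797400/4489) + (0)
Last nonzero remainder: (359480/4489)y + 1797400/4489. Dividing through by 359480/4489 gives the monic gcd y + 5.
Cancel y + 5 from numerator and denominator to get the reduced form.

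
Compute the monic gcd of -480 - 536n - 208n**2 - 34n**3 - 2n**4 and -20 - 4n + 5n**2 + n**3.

10 + 7n + n**2

Euclidean algorithm in ℚ[n]:
  -2n**4 - 34n**3 - 208n**2 - 536n - 480 = (-2n - 24)(n**3 + 5n**2 - 4n - 20) + (-96n**2 - 672n - 960)
  n**3 + 5n**2 - 4n - 20 = (-(1/96)n + 1/48)(-96n**2 - 672n - 960) + (0)
Last nonzero remainder: -96n**2 - 672n - 960. Dividing through by -96 gives the monic gcd n**2 + 7n + 10.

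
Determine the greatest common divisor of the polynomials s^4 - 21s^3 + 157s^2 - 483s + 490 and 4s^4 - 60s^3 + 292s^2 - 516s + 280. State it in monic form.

s^3 - 14s^2 + 59s - 70

Repeated division with remainder:
  s^4 - 21s^3 + 157s^2 - 483s + 490 = (1/4)(4s^4 - 60s^3 + 292s^2 - 516s + 280) + (-6s^3 + 84s^2 - 354s + 420)
  4s^4 - 60s^3 + 292s^2 - 516s + 280 = (-(2/3)s + 2/3)(-6s^3 + 84s^2 - 354s + 420) + (0)
Last nonzero remainder: -6s^3 + 84s^2 - 354s + 420. Dividing through by -6 gives the monic gcd s^3 - 14s^2 + 59s - 70.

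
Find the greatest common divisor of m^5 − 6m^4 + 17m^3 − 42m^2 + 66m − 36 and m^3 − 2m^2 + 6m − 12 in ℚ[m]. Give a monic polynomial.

Repeated division with remainder:
  m^5 − 6m^4 + 17m^3 − 42m^2 + 66m − 36 = (m^2 − 4m + 3)(m^3 − 2m^2 + 6m − 12) + (0)
The last nonzero remainder m^3 − 2m^2 + 6m − 12 is already monic.

m^3 − 2m^2 + 6m − 12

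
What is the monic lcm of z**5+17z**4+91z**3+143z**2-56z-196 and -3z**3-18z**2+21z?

z**6+17z**5+91z**4+143z**3-56z**2-196z

By polynomial division,
  z**5+17z**4+91z**3+143z**2-56z-196 = (-(1/3)z**2-(11/3)z-32/3)(-3z**3-18z**2+21z) + (28z**2+168z-196)
  -3z**3-18z**2+21z = (-(3/28)z)(28z**2+168z-196) + (0)
Last nonzero remainder: 28z**2+168z-196. Dividing through by 28 gives the monic gcd z**2+6z-7.
Then lcm(f, g) = f·g / gcd(f, g); expanding and making the result monic gives the answer.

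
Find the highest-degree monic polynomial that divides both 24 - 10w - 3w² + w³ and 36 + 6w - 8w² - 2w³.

By polynomial division,
  w³ - 3w² - 10w + 24 = (-1/2)(-2w³ - 8w² + 6w + 36) + (-7w² - 7w + 42)
  -2w³ - 8w² + 6w + 36 = ((2/7)w + 6/7)(-7w² - 7w + 42) + (0)
Last nonzero remainder: -7w² - 7w + 42. Dividing through by -7 gives the monic gcd w² + w - 6.

-6 + w + w²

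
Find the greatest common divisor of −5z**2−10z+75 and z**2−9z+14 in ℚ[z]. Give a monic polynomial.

1

Repeated division with remainder:
  −5z**2−10z+75 = (−5)(z**2−9z+14) + (−55z+145)
  z**2−9z+14 = (−(1/55)z+14/121)(−55z+145) + (−336/121)
  −55z+145 = ((6655/336)z−17545/336)(−336/121) + (0)
The last nonzero remainder is the constant −336/121, so the polynomials are coprime and gcd = 1.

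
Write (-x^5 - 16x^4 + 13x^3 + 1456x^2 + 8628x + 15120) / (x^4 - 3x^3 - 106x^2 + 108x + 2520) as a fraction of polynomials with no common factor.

(-x^2 - 13x - 36)/(x - 6)

Euclidean algorithm in ℚ[x]:
  -x^5 - 16x^4 + 13x^3 + 1456x^2 + 8628x + 15120 = (-x - 19)(x^4 - 3x^3 - 106x^2 + 108x + 2520) + (-150x^3 - 450x^2 + 13200x + 63000)
  x^4 - 3x^3 - 106x^2 + 108x + 2520 = (-(1/150)x + 1/25)(-150x^3 - 450x^2 + 13200x + 63000) + (0)
Last nonzero remainder: -150x^3 - 450x^2 + 13200x + 63000. Dividing through by -150 gives the monic gcd x^3 + 3x^2 - 88x - 420.
Cancel x^3 + 3x^2 - 88x - 420 from numerator and denominator to get the reduced form.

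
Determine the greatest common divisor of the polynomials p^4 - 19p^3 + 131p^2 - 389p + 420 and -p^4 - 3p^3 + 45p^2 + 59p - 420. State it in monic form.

Repeated division with remainder:
  p^4 - 19p^3 + 131p^2 - 389p + 420 = (-1)(-p^4 - 3p^3 + 45p^2 + 59p - 420) + (-22p^3 + 176p^2 - 330p)
  -p^4 - 3p^3 + 45p^2 + 59p - 420 = ((1/22)p + 1/2)(-22p^3 + 176p^2 - 330p) + (-28p^2 + 224p - 420)
  -22p^3 + 176p^2 - 330p = ((11/14)p)(-28p^2 + 224p - 420) + (0)
Last nonzero remainder: -28p^2 + 224p - 420. Dividing through by -28 gives the monic gcd p^2 - 8p + 15.

p^2 - 8p + 15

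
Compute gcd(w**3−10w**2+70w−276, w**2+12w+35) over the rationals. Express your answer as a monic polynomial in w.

Euclidean algorithm in ℚ[w]:
  w**3−10w**2+70w−276 = (w−22)(w**2+12w+35) + (299w+494)
  w**2+12w+35 = ((1/299)w+238/6877)(299w+494) + (9471/529)
  299w+494 = ((158171/9471)w+261326/9471)(9471/529) + (0)
The last nonzero remainder is the constant 9471/529, so the polynomials are coprime and gcd = 1.

1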